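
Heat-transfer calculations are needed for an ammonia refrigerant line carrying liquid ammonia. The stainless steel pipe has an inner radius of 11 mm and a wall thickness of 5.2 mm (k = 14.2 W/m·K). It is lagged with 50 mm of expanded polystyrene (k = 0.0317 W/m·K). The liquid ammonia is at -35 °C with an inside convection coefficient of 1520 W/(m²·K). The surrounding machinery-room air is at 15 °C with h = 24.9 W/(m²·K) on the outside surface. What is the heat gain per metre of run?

q′ ≈ 6.97 W/m

Cylindrical conduction, so R = ln(r₂/r₁)/(2πkL) per layer, in series:
R_inner film = 1/(h_i·2πr₁L) = 1/(1520×2π×0.011×1) = 0.009519 K/W
R_stainless steel pipe wall = ln(16.2/11)/(2π×14.2×1) = 0.004339 K/W
R_expanded polystyrene = ln(66.2/16.2)/(2π×0.0317×1) = 7.067 K/W
R_outer film = 1/(h_o·2πr_oL) = 1/(24.9×2π×0.0662×1) = 0.09655 K/W
R_total = 7.178 K/W
Q = ΔT/R_total = 50/7.178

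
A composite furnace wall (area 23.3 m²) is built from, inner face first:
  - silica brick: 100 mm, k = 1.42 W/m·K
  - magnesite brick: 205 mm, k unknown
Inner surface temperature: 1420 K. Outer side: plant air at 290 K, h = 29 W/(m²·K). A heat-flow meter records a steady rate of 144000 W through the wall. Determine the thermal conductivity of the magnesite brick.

Series thermal resistances:
R_silica brick = L/(kA) = 0.1/(1.42×23.3) = 0.003022 K/W
R_outer film = 1/(h_o·A) = 1/(29×23.3) = 0.00148 K/W
Sum of known resistances R_other = 0.004502 K/W
Total R = ΔT/Q = 1130/144000 = 0.007847 K/W
R_magnesite brick = R_total − R_other = 0.003345 K/W
k = L/(R·A) = 0.205/(0.003345×23.3)

k ≈ 2.63 W/(m·K)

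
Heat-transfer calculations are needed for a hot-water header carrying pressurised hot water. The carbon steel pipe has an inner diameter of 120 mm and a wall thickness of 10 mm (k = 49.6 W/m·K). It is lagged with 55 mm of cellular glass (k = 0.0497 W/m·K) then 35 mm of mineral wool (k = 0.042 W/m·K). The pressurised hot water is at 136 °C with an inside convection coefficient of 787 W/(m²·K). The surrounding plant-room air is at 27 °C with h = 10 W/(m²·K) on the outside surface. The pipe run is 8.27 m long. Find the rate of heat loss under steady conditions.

Q ≈ 311 W

Treating each annulus and film as a series resistance:
R_inner film = 1/(h_i·2πr₁L) = 1/(787×2π×0.06×8.27) = 4.076×10^-4 K/W
R_carbon steel pipe wall = ln(70/60)/(2π×49.6×8.27) = 5.981×10^-5 K/W
R_cellular glass = ln(125/70)/(2π×0.0497×8.27) = 0.2245 K/W
R_mineral wool = ln(160/125)/(2π×0.042×8.27) = 0.1131 K/W
R_outer film = 1/(h_o·2πr_oL) = 1/(10×2π×0.16×8.27) = 0.01203 K/W
R_total = 0.3501 K/W
Q = ΔT/R_total = 109/0.3501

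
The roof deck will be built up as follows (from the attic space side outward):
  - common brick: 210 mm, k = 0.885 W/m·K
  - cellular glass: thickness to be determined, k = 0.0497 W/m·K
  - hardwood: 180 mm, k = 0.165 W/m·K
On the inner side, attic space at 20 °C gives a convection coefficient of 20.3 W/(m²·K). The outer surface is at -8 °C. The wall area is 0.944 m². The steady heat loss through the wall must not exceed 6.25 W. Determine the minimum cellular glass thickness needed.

L ≈ 142 mm

Treating each layer as a thermal resistance in series:
R_inner film = 1/(h_i·A) = 1/(20.3×0.944) = 0.05218 K/W
R_common brick = L/(kA) = 0.21/(0.885×0.944) = 0.2514 K/W
R_hardwood = L/(kA) = 0.18/(0.165×0.944) = 1.156 K/W
Sum of the known resistances R_other = 1.459 K/W
Required total resistance R_tot = ΔT/Q_allow = 28/6.25 = 4.48 K/W
R_cellular glass = R_tot − R_other = 3.021 K/W
L = R·k·A = 3.021×0.0497×0.944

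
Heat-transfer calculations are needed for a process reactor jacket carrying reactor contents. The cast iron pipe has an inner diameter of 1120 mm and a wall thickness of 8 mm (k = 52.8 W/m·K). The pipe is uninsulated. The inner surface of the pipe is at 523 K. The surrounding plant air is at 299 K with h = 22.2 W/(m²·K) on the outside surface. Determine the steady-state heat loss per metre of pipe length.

Radial resistances (cylindrical: R_cond = ln(r_o/r_i)/(2πkL), R_conv = 1/(h·2πrL)):
R_cast iron pipe wall = ln(568/560)/(2π×52.8×1) = 4.276×10^-5 K/W
R_outer film = 1/(h_o·2πr_oL) = 1/(22.2×2π×0.568×1) = 0.01262 K/W
R_total = 0.01266 K/W
Q = ΔT/R_total = 224/0.01266

q′ ≈ 17700 W/m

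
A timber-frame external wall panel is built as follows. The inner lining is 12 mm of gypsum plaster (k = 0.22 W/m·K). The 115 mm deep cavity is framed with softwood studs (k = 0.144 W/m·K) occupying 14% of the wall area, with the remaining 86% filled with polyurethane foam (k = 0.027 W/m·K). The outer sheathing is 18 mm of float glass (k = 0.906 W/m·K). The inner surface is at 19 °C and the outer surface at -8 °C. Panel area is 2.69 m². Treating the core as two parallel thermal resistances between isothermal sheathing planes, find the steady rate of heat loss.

Sheathing layers in series; stud and cavity paths in parallel between them.
R_inner = 0.012/(0.22×2.69) = 0.02028 K/W
R_stud  = 0.115/(0.144×0.14×2.69) = 2.121 K/W
R_cav   = 0.115/(0.027×0.86×2.69) = 1.841 K/W
1/R_core = 1/R_stud + 1/R_cav → R_core = 0.9855 K/W
R_outer = 0.018/(0.906×2.69) = 0.007386 K/W
R_total = 1.013 K/W
Q = ΔT/R_total = 27/1.013

Q ≈ 26.6 W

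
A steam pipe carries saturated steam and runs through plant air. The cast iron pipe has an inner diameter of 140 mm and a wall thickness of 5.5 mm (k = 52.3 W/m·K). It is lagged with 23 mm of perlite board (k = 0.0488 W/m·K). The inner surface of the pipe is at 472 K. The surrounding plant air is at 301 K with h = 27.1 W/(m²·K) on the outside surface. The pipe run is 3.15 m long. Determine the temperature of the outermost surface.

T ≈ 312 K

Radial resistances (cylindrical: R_cond = ln(r_o/r_i)/(2πkL), R_conv = 1/(h·2πrL)):
R_cast iron pipe wall = ln(75.5/70)/(2π×52.3×3.15) = 7.307×10^-5 K/W
R_perlite board = ln(98.5/75.5)/(2π×0.0488×3.15) = 0.2753 K/W
R_outer film = 1/(h_o·2πr_oL) = 1/(27.1×2π×0.0985×3.15) = 0.01893 K/W
R_total = 0.2943 K/W
Q = ΔT/R_total = 171/0.2943
Q = 581 W
T_interface = T_inner − Q·ΣR(inner→interface) = 472 − 581×0.2754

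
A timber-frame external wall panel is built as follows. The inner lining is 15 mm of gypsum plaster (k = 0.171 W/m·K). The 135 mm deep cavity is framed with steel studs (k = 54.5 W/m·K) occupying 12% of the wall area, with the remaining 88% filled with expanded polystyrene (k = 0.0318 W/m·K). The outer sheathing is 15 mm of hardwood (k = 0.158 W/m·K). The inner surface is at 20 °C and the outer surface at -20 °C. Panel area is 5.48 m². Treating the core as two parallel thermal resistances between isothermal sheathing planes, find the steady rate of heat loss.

Q ≈ 1080 W

Sheathing layers in series; stud and cavity paths in parallel between them.
R_inner = 0.015/(0.171×5.48) = 0.01601 K/W
R_stud  = 0.135/(54.5×0.12×5.48) = 0.003767 K/W
R_cav   = 0.135/(0.0318×0.88×5.48) = 0.8803 K/W
1/R_core = 1/R_stud + 1/R_cav → R_core = 0.003751 K/W
R_outer = 0.015/(0.158×5.48) = 0.01732 K/W
R_total = 0.03708 K/W
Q = ΔT/R_total = 40/0.03708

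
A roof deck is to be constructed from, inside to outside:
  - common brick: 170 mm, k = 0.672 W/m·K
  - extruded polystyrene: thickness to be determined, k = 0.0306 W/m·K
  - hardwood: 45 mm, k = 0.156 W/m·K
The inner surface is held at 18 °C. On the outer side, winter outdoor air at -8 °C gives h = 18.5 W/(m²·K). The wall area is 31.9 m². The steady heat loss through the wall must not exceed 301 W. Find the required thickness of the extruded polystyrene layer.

Treating each layer as a thermal resistance in series:
R_common brick = L/(kA) = 0.17/(0.672×31.9) = 0.00793 K/W
R_hardwood = L/(kA) = 0.045/(0.156×31.9) = 0.009043 K/W
R_outer film = 1/(h_o·A) = 1/(18.5×31.9) = 0.001694 K/W
Sum of the known resistances R_other = 0.01867 K/W
Required total resistance R_tot = ΔT/Q_allow = 26/301 = 0.08638 K/W
R_extruded polystyrene = R_tot − R_other = 0.06771 K/W
L = R·k·A = 0.06771×0.0306×31.9

L ≈ 66.1 mm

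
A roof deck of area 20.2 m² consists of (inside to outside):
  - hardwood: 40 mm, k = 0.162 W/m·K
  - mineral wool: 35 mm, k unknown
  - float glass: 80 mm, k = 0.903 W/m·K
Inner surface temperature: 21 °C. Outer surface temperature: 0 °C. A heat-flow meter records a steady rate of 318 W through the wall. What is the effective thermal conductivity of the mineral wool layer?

k ≈ 0.0351 W/(m·K)

Treating each layer as a thermal resistance in series:
R_hardwood = L/(kA) = 0.04/(0.162×20.2) = 0.01222 K/W
R_float glass = L/(kA) = 0.08/(0.903×20.2) = 0.004386 K/W
Sum of known resistances R_other = 0.01661 K/W
Total R = ΔT/Q = 21/318 = 0.06604 K/W
R_mineral wool = R_total − R_other = 0.04943 K/W
k = L/(R·A) = 0.035/(0.04943×20.2)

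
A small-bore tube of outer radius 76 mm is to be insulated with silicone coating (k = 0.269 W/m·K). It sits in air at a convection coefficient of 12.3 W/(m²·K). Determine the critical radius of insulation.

r_cr ≈ 21.9 mm

For a cylinder r_cr = k/h = 0.269/12.3
r_cr = 21.9 mm; since the bare radius (76 mm) is above r_cr, any added insulation will reduce heat loss.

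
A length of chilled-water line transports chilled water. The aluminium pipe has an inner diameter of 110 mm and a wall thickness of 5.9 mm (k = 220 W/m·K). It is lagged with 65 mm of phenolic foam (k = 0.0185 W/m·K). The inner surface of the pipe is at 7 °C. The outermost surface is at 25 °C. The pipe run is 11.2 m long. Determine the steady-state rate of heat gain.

Treating each annulus and film as a series resistance:
R_aluminium pipe wall = ln(60.9/55)/(2π×220×11.2) = 6.582×10^-6 K/W
R_phenolic foam = ln(125.9/60.9)/(2π×0.0185×11.2) = 0.5579 K/W
R_total = 0.5579 K/W
Q = ΔT/R_total = 18/0.5579

Q ≈ 32.3 W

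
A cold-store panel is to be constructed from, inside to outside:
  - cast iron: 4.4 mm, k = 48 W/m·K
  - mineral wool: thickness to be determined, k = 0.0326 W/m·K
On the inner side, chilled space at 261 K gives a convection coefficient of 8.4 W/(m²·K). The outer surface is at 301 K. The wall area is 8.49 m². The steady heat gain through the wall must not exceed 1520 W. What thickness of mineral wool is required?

Series thermal resistances:
R_inner film = 1/(h_i·A) = 1/(8.4×8.49) = 0.01402 K/W
R_cast iron = L/(kA) = 0.0044/(48×8.49) = 1.08×10^-5 K/W
Sum of the known resistances R_other = 0.01403 K/W
Required total resistance R_tot = ΔT/Q_allow = 40/1520 = 0.02632 K/W
R_mineral wool = R_tot − R_other = 0.01228 K/W
L = R·k·A = 0.01228×0.0326×8.49

L ≈ 3.4 mm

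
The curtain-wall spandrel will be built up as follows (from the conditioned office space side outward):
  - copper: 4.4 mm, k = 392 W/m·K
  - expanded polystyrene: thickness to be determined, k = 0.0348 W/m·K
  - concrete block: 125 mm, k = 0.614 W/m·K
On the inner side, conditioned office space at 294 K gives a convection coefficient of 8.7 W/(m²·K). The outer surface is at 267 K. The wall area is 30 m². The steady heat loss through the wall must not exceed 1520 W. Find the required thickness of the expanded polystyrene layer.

Thermal resistances in series:
R_inner film = 1/(h_i·A) = 1/(8.7×30) = 0.003831 K/W
R_copper = L/(kA) = 0.0044/(392×30) = 3.741×10^-7 K/W
R_concrete block = L/(kA) = 0.125/(0.614×30) = 0.006786 K/W
Sum of the known resistances R_other = 0.01062 K/W
Required total resistance R_tot = ΔT/Q_allow = 27/1520 = 0.01776 K/W
R_expanded polystyrene = R_tot − R_other = 0.007145 K/W
L = R·k·A = 0.007145×0.0348×30

L ≈ 7.46 mm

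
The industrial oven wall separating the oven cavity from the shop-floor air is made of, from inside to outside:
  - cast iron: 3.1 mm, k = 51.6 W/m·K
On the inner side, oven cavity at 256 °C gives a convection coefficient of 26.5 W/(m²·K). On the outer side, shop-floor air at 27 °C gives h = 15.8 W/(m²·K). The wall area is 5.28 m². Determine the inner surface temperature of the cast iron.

T ≈ 171 °C

Model the wall as resistances in series:
R_inner film = 1/(h_i·A) = 1/(26.5×5.28) = 0.007147 K/W
R_cast iron = L/(kA) = 0.0031/(51.6×5.28) = 1.138×10^-5 K/W
R_outer film = 1/(h_o·A) = 1/(15.8×5.28) = 0.01199 K/W
R_total = 0.01915 K/W;  Q = ΔT/R_total = 229/0.01915 = 11960 W
T_interface = T_inner − Q·ΣR(inner→interface) = 256 − 12000×0.007147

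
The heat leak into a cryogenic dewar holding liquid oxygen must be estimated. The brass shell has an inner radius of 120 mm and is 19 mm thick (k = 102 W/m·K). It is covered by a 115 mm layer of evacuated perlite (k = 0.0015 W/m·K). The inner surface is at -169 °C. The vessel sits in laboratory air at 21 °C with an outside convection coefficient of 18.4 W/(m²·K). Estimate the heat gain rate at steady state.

Spherical conduction: R = (1/r_in − 1/r_out)/(4πk) per layer; series-sum.
R_brass shell = (1/0.12 − 1/0.139)/(4π×102) = 8.887×10^-4 K/W
R_evacuated perlite = (1/0.139 − 1/0.254)/(4π×0.0015) = 172.8 K/W
R_outer film = 1/(h·4πr_o²) = 1/(18.4×4π×0.254²) = 0.06704 K/W
R_total = 172.9 K/W
Q = ΔT/R_total = 190/172.9

Q ≈ 1.1 W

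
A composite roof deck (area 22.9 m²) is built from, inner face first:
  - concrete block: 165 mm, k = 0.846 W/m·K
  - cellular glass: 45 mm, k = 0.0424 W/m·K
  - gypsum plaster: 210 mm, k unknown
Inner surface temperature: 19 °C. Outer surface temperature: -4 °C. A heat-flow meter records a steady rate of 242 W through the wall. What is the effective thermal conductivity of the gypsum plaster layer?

Treating each layer as a thermal resistance in series:
R_concrete block = L/(kA) = 0.165/(0.846×22.9) = 0.008517 K/W
R_cellular glass = L/(kA) = 0.045/(0.0424×22.9) = 0.04635 K/W
Sum of known resistances R_other = 0.05486 K/W
Total R = ΔT/Q = 23/242 = 0.09504 K/W
R_gypsum plaster = R_total − R_other = 0.04018 K/W
k = L/(R·A) = 0.21/(0.04018×22.9)

k ≈ 0.228 W/(m·K)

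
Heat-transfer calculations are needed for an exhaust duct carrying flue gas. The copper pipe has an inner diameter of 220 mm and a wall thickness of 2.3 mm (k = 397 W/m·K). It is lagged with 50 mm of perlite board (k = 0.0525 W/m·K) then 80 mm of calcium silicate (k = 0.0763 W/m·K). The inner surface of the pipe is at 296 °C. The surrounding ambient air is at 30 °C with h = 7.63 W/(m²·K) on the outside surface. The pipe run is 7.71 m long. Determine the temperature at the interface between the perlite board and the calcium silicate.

Cylindrical conduction, so R = ln(r₂/r₁)/(2πkL) per layer, in series:
R_copper pipe wall = ln(112.3/110)/(2π×397×7.71) = 1.076×10^-6 K/W
R_perlite board = ln(162.3/112.3)/(2π×0.0525×7.71) = 0.1448 K/W
R_calcium silicate = ln(242.3/162.3)/(2π×0.0763×7.71) = 0.1084 K/W
R_outer film = 1/(h_o·2πr_oL) = 1/(7.63×2π×0.2423×7.71) = 0.01117 K/W
R_total = 0.2644 K/W
Q = ΔT/R_total = 266/0.2644
Q = 1010 W
T_interface = T_inner − Q·ΣR(inner→interface) = 296 − 1010×0.1448

T ≈ 150 °C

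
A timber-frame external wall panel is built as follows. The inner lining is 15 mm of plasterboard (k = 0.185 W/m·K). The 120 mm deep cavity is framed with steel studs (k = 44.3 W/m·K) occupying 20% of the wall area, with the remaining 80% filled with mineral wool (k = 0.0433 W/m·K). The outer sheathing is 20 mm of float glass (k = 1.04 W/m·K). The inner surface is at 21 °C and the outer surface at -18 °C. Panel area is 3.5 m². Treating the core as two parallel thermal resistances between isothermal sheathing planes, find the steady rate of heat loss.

Q ≈ 1200 W

Sheathing layers in series; stud and cavity paths in parallel between them.
R_inner = 0.015/(0.185×3.5) = 0.02317 K/W
R_stud  = 0.12/(44.3×0.2×3.5) = 0.00387 K/W
R_cav   = 0.12/(0.0433×0.8×3.5) = 0.9898 K/W
1/R_core = 1/R_stud + 1/R_cav → R_core = 0.003855 K/W
R_outer = 0.02/(1.04×3.5) = 0.005495 K/W
R_total = 0.03252 K/W
Q = ΔT/R_total = 39/0.03252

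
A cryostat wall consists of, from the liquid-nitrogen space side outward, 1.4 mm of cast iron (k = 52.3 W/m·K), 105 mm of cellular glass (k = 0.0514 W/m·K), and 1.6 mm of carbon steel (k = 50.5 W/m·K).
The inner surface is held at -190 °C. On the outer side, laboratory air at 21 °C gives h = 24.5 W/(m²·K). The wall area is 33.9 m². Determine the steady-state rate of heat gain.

Treating each layer as a thermal resistance in series:
R_cast iron = L/(kA) = 0.0014/(52.3×33.9) = 7.896×10^-7 K/W
R_cellular glass = L/(kA) = 0.105/(0.0514×33.9) = 0.06026 K/W
R_carbon steel = L/(kA) = 0.0016/(50.5×33.9) = 9.346×10^-7 K/W
R_outer film = 1/(h_o·A) = 1/(24.5×33.9) = 0.001204 K/W
R_total = 0.06147 K/W
Q = ΔT / R_total = 211 / 0.06147

Q ≈ 3430 W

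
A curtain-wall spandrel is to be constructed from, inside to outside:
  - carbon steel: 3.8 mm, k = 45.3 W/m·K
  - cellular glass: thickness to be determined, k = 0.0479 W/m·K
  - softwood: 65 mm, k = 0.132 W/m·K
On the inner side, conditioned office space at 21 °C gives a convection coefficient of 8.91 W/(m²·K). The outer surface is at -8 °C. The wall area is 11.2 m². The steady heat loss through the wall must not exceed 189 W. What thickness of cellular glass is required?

L ≈ 53.3 mm

Series thermal resistances:
R_inner film = 1/(h_i·A) = 1/(8.91×11.2) = 0.01002 K/W
R_carbon steel = L/(kA) = 0.0038/(45.3×11.2) = 7.49×10^-6 K/W
R_softwood = L/(kA) = 0.065/(0.132×11.2) = 0.04397 K/W
Sum of the known resistances R_other = 0.05399 K/W
Required total resistance R_tot = ΔT/Q_allow = 29/189 = 0.1534 K/W
R_cellular glass = R_tot − R_other = 0.09944 K/W
L = R·k·A = 0.09944×0.0479×11.2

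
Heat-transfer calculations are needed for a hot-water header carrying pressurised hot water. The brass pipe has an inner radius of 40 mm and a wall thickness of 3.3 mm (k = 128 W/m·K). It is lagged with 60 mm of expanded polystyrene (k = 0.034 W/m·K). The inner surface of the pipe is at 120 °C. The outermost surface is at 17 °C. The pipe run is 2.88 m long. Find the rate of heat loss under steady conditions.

Q ≈ 72.9 W

Treating each annulus and film as a series resistance:
R_brass pipe wall = ln(43.3/40)/(2π×128×2.88) = 3.423×10^-5 K/W
R_expanded polystyrene = ln(103.3/43.3)/(2π×0.034×2.88) = 1.413 K/W
R_total = 1.413 K/W
Q = ΔT/R_total = 103/1.413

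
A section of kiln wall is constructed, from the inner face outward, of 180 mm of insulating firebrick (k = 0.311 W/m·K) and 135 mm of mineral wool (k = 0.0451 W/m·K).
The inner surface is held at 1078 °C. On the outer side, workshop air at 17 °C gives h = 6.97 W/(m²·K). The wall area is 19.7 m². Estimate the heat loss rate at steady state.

Using the resistance-network approach (series):
R_insulating firebrick = L/(kA) = 0.18/(0.311×19.7) = 0.02938 K/W
R_mineral wool = L/(kA) = 0.135/(0.0451×19.7) = 0.1519 K/W
R_outer film = 1/(h_o·A) = 1/(6.97×19.7) = 0.007283 K/W
R_total = 0.1886 K/W
Q = ΔT / R_total = 1061 / 0.1886

Q ≈ 5630 W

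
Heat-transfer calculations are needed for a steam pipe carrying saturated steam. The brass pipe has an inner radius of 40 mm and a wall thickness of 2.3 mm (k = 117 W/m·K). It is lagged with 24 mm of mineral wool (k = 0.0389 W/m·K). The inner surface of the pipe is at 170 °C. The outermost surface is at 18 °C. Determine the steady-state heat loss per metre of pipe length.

q′ ≈ 82.7 W/m

For a radial system each layer contributes R = ln(r_out/r_in)/(2πkL); films add R = 1/(hA).
R_brass pipe wall = ln(42.3/40)/(2π×117×1) = 7.605×10^-5 K/W
R_mineral wool = ln(66.3/42.3)/(2π×0.0389×1) = 1.839 K/W
R_total = 1.839 K/W
Q = ΔT/R_total = 152/1.839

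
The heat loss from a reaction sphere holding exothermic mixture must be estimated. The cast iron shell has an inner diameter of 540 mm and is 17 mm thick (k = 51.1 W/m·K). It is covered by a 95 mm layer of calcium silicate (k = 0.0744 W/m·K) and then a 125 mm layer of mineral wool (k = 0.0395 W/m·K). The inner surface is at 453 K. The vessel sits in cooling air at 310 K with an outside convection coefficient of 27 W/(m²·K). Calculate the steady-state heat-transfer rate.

Radial (spherical) resistances in series:
R_cast iron shell = (1/0.27 − 1/0.287)/(4π×51.1) = 3.416×10^-4 K/W
R_calcium silicate = (1/0.287 − 1/0.382)/(4π×0.0744) = 0.9268 K/W
R_mineral wool = (1/0.382 − 1/0.507)/(4π×0.0395) = 1.3 K/W
R_outer film = 1/(h·4πr_o²) = 1/(27×4π×0.507²) = 0.01147 K/W
R_total = 2.239 K/W
Q = ΔT/R_total = 143/2.239

Q ≈ 63.9 W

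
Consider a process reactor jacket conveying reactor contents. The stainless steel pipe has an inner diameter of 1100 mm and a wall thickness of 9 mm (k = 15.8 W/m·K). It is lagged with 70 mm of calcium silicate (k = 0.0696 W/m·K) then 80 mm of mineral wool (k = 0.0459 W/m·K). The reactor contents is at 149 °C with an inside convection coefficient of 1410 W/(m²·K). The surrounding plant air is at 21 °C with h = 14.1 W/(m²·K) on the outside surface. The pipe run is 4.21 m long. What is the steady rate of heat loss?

Q ≈ 768 W

Per-layer cylindrical resistances, series-summed:
R_inner film = 1/(h_i·2πr₁L) = 1/(1410×2π×0.55×4.21) = 4.875×10^-5 K/W
R_stainless steel pipe wall = ln(559/550)/(2π×15.8×4.21) = 3.884×10^-5 K/W
R_calcium silicate = ln(629/559)/(2π×0.0696×4.21) = 0.06408 K/W
R_mineral wool = ln(709/629)/(2π×0.0459×4.21) = 0.09861 K/W
R_outer film = 1/(h_o·2πr_oL) = 1/(14.1×2π×0.709×4.21) = 0.003782 K/W
R_total = 0.1666 K/W
Q = ΔT/R_total = 128/0.1666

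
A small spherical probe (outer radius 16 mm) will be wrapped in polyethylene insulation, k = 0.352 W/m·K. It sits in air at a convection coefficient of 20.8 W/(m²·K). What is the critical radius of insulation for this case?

For a sphere r_cr = 2k/h = 2×0.352/20.8
r_cr = 33.8 mm; since the bare radius (16 mm) is below r_cr, adding a thin layer of insulation will *increase* heat loss.

r_cr ≈ 33.8 mm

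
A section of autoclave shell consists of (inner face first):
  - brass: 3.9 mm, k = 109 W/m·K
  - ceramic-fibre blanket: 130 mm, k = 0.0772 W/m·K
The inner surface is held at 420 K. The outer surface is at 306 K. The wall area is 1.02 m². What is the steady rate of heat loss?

Treating each layer as a thermal resistance in series:
R_brass = L/(kA) = 0.0039/(109×1.02) = 3.508×10^-5 K/W
R_ceramic-fibre blanket = L/(kA) = 0.13/(0.0772×1.02) = 1.651 K/W
R_total = 1.651 K/W
Q = ΔT / R_total = 114 / 1.651

Q ≈ 69.1 W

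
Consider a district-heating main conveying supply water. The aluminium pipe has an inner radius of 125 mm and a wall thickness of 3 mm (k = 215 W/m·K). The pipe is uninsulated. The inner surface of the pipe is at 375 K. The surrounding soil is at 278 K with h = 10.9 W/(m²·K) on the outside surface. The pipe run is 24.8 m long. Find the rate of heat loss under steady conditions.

Q ≈ 21100 W

For a radial system each layer contributes R = ln(r_out/r_in)/(2πkL); films add R = 1/(hA).
R_aluminium pipe wall = ln(128/125)/(2π×215×24.8) = 7.079×10^-7 K/W
R_outer film = 1/(h_o·2πr_oL) = 1/(10.9×2π×0.128×24.8) = 0.0046 K/W
R_total = 0.0046 K/W
Q = ΔT/R_total = 97/0.0046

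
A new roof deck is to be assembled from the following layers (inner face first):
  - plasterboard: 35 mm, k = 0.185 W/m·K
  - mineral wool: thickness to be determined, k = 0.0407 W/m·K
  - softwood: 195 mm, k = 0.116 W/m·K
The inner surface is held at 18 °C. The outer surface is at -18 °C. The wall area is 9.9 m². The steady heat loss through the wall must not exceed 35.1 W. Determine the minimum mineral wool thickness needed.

Model the wall as resistances in series:
R_plasterboard = L/(kA) = 0.035/(0.185×9.9) = 0.01911 K/W
R_softwood = L/(kA) = 0.195/(0.116×9.9) = 0.1698 K/W
Sum of the known resistances R_other = 0.1889 K/W
Required total resistance R_tot = ΔT/Q_allow = 36/35.1 = 1.026 K/W
R_mineral wool = R_tot − R_other = 0.8367 K/W
L = R·k·A = 0.8367×0.0407×9.9

L ≈ 337 mm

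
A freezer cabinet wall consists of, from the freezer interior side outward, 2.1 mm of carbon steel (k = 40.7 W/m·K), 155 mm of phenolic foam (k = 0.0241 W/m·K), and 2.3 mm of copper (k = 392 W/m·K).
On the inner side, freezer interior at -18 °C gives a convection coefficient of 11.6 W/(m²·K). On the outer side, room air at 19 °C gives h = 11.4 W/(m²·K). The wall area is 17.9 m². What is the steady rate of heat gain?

Treating each layer as a thermal resistance in series:
R_inner film = 1/(h_i·A) = 1/(11.6×17.9) = 0.004816 K/W
R_carbon steel = L/(kA) = 0.0021/(40.7×17.9) = 2.883×10^-6 K/W
R_phenolic foam = L/(kA) = 0.155/(0.0241×17.9) = 0.3593 K/W
R_copper = L/(kA) = 0.0023/(392×17.9) = 3.278×10^-7 K/W
R_outer film = 1/(h_o·A) = 1/(11.4×17.9) = 0.004901 K/W
R_total = 0.369 K/W
Q = ΔT / R_total = 37 / 0.369

Q ≈ 100 W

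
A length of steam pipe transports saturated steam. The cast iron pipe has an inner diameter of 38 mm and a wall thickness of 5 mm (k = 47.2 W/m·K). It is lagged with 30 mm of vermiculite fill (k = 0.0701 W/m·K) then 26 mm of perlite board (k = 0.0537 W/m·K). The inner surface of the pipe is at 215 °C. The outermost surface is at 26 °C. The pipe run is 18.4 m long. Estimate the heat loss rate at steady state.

Q ≈ 1160 W

Radial resistances (cylindrical: R_cond = ln(r_o/r_i)/(2πkL), R_conv = 1/(h·2πrL)):
R_cast iron pipe wall = ln(24/19)/(2π×47.2×18.4) = 4.281×10^-5 K/W
R_vermiculite fill = ln(54/24)/(2π×0.0701×18.4) = 0.1001 K/W
R_perlite board = ln(80/54)/(2π×0.0537×18.4) = 0.06331 K/W
R_total = 0.1634 K/W
Q = ΔT/R_total = 189/0.1634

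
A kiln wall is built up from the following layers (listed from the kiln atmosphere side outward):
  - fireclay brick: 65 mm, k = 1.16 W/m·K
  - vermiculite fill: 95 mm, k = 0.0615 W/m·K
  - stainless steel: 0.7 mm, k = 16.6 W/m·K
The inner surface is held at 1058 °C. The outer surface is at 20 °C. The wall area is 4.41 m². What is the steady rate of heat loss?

Q ≈ 2860 W

Using the resistance-network approach (series):
R_fireclay brick = L/(kA) = 0.065/(1.16×4.41) = 0.01271 K/W
R_vermiculite fill = L/(kA) = 0.095/(0.0615×4.41) = 0.3503 K/W
R_stainless steel = L/(kA) = 0.0007/(16.6×4.41) = 9.562×10^-6 K/W
R_total = 0.363 K/W
Q = ΔT / R_total = 1038 / 0.363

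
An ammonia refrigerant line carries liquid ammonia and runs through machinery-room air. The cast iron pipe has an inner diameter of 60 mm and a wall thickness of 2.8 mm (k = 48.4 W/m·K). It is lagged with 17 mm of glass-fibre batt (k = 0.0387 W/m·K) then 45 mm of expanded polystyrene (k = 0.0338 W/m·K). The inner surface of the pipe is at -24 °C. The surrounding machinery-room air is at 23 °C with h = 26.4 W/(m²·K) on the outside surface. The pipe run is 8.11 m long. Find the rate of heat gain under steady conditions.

Treating each annulus and film as a series resistance:
R_cast iron pipe wall = ln(32.8/30)/(2π×48.4×8.11) = 3.618×10^-5 K/W
R_glass-fibre batt = ln(49.8/32.8)/(2π×0.0387×8.11) = 0.2118 K/W
R_expanded polystyrene = ln(94.8/49.8)/(2π×0.0338×8.11) = 0.3738 K/W
R_outer film = 1/(h_o·2πr_oL) = 1/(26.4×2π×0.0948×8.11) = 0.007841 K/W
R_total = 0.5934 K/W
Q = ΔT/R_total = 47/0.5934

Q ≈ 79.2 W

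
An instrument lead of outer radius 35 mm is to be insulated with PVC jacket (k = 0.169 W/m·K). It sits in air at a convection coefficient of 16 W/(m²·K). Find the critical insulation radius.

For a cylinder r_cr = k/h = 0.169/16
r_cr = 10.6 mm; since the bare radius (35 mm) is above r_cr, any added insulation will reduce heat loss.

r_cr ≈ 10.6 mm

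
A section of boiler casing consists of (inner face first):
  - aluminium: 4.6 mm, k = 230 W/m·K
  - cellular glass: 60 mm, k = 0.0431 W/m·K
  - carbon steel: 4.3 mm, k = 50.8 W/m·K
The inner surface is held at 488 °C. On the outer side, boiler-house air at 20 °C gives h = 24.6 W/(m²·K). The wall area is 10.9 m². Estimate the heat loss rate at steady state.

Series thermal resistances:
R_aluminium = L/(kA) = 0.0046/(230×10.9) = 1.835×10^-6 K/W
R_cellular glass = L/(kA) = 0.06/(0.0431×10.9) = 0.1277 K/W
R_carbon steel = L/(kA) = 0.0043/(50.8×10.9) = 7.766×10^-6 K/W
R_outer film = 1/(h_o·A) = 1/(24.6×10.9) = 0.003729 K/W
R_total = 0.1315 K/W
Q = ΔT / R_total = 468 / 0.1315

Q ≈ 3560 W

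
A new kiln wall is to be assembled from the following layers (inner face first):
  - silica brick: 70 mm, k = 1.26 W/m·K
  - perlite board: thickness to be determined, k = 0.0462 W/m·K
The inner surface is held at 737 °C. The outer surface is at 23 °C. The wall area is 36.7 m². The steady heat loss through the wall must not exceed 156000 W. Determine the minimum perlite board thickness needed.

L ≈ 5.19 mm

Model the wall as resistances in series:
R_silica brick = L/(kA) = 0.07/(1.26×36.7) = 0.001514 K/W
Sum of the known resistances R_other = 0.001514 K/W
Required total resistance R_tot = ΔT/Q_allow = 714/156000 = 0.004577 K/W
R_perlite board = R_tot − R_other = 0.003063 K/W
L = R·k·A = 0.003063×0.0462×36.7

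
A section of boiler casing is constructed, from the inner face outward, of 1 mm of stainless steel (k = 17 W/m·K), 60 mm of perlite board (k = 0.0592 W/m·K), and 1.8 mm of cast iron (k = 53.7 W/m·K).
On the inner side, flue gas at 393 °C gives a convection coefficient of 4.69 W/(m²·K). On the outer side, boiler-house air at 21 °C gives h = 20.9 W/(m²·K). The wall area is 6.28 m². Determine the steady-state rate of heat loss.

Using the resistance-network approach (series):
R_inner film = 1/(h_i·A) = 1/(4.69×6.28) = 0.03395 K/W
R_stainless steel = L/(kA) = 0.001/(17×6.28) = 9.367×10^-6 K/W
R_perlite board = L/(kA) = 0.06/(0.0592×6.28) = 0.1614 K/W
R_cast iron = L/(kA) = 0.0018/(53.7×6.28) = 5.338×10^-6 K/W
R_outer film = 1/(h_o·A) = 1/(20.9×6.28) = 0.007619 K/W
R_total = 0.203 K/W
Q = ΔT / R_total = 372 / 0.203

Q ≈ 1830 W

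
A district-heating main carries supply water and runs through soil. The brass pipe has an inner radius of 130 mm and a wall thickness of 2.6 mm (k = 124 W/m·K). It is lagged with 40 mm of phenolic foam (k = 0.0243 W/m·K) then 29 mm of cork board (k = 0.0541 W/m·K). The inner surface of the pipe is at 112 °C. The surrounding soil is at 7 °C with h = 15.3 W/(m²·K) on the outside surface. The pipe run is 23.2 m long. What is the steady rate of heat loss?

Treating each annulus and film as a series resistance:
R_brass pipe wall = ln(132.6/130)/(2π×124×23.2) = 1.096×10^-6 K/W
R_phenolic foam = ln(172.6/132.6)/(2π×0.0243×23.2) = 0.07443 K/W
R_cork board = ln(201.6/172.6)/(2π×0.0541×23.2) = 0.01969 K/W
R_outer film = 1/(h_o·2πr_oL) = 1/(15.3×2π×0.2016×23.2) = 0.002224 K/W
R_total = 0.09635 K/W
Q = ΔT/R_total = 105/0.09635

Q ≈ 1090 W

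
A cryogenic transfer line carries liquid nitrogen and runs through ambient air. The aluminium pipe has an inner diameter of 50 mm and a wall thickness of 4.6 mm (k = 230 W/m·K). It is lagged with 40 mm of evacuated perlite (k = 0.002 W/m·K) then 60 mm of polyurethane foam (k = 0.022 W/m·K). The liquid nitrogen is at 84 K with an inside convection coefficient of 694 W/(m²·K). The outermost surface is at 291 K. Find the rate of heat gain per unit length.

q′ ≈ 2.85 W/m

Treating each annulus and film as a series resistance:
R_inner film = 1/(h_i·2πr₁L) = 1/(694×2π×0.025×1) = 0.009173 K/W
R_aluminium pipe wall = ln(29.6/25)/(2π×230×1) = 1.169×10^-4 K/W
R_evacuated perlite = ln(69.6/29.6)/(2π×0.002×1) = 68.04 K/W
R_polyurethane foam = ln(129.6/69.6)/(2π×0.022×1) = 4.497 K/W
R_total = 72.54 K/W
Q = ΔT/R_total = 207/72.54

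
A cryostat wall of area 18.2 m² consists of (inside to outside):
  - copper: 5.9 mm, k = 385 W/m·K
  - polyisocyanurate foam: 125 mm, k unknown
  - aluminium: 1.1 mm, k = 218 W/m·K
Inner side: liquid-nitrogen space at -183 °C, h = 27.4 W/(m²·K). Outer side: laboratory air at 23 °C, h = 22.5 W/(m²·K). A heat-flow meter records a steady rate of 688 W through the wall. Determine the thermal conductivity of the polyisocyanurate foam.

k ≈ 0.0233 W/(m·K)

Thermal resistances in series:
R_inner film = 1/(h_i·A) = 1/(27.4×18.2) = 0.002005 K/W
R_copper = L/(kA) = 0.0059/(385×18.2) = 8.42×10^-7 K/W
R_aluminium = L/(kA) = 0.0011/(218×18.2) = 2.772×10^-7 K/W
R_outer film = 1/(h_o·A) = 1/(22.5×18.2) = 0.002442 K/W
Sum of known resistances R_other = 0.004448 K/W
Total R = ΔT/Q = 206/688 = 0.2994 K/W
R_polyisocyanurate foam = R_total − R_other = 0.295 K/W
k = L/(R·A) = 0.125/(0.295×18.2)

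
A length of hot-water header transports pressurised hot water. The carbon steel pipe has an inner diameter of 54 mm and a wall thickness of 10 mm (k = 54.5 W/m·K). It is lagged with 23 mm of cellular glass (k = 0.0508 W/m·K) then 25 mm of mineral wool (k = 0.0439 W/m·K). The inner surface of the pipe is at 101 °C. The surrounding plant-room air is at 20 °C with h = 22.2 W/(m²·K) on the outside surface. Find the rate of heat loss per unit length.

For a radial system each layer contributes R = ln(r_out/r_in)/(2πkL); films add R = 1/(hA).
R_carbon steel pipe wall = ln(37/27)/(2π×54.5×1) = 9.201×10^-4 K/W
R_cellular glass = ln(60/37)/(2π×0.0508×1) = 1.515 K/W
R_mineral wool = ln(85/60)/(2π×0.0439×1) = 1.263 K/W
R_outer film = 1/(h_o·2πr_oL) = 1/(22.2×2π×0.085×1) = 0.08434 K/W
R_total = 2.863 K/W
Q = ΔT/R_total = 81/2.863

q′ ≈ 28.3 W/m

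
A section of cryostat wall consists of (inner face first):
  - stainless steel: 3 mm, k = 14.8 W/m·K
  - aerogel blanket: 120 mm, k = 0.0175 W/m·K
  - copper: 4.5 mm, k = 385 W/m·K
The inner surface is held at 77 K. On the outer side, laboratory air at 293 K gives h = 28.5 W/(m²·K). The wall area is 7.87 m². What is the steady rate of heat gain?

Treating each layer as a thermal resistance in series:
R_stainless steel = L/(kA) = 0.003/(14.8×7.87) = 2.576×10^-5 K/W
R_aerogel blanket = L/(kA) = 0.12/(0.0175×7.87) = 0.8713 K/W
R_copper = L/(kA) = 0.0045/(385×7.87) = 1.485×10^-6 K/W
R_outer film = 1/(h_o·A) = 1/(28.5×7.87) = 0.004458 K/W
R_total = 0.8758 K/W
Q = ΔT / R_total = 216 / 0.8758

Q ≈ 247 W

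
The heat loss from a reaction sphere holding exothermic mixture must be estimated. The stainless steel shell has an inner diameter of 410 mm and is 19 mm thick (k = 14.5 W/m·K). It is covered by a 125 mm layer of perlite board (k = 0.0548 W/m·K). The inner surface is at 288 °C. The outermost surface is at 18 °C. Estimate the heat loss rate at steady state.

Q ≈ 116 W

Radial (spherical) resistances in series:
R_stainless steel shell = (1/0.205 − 1/0.224)/(4π×14.5) = 0.002271 K/W
R_perlite board = (1/0.224 − 1/0.349)/(4π×0.0548) = 2.322 K/W
R_total = 2.324 K/W
Q = ΔT/R_total = 270/2.324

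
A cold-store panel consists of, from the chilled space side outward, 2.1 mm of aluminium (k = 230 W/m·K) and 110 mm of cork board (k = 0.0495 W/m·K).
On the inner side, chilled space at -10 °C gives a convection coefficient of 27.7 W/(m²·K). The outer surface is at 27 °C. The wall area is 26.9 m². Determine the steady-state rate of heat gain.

Thermal resistances in series:
R_inner film = 1/(h_i·A) = 1/(27.7×26.9) = 0.001342 K/W
R_aluminium = L/(kA) = 0.0021/(230×26.9) = 3.394×10^-7 K/W
R_cork board = L/(kA) = 0.11/(0.0495×26.9) = 0.08261 K/W
R_total = 0.08395 K/W
Q = ΔT / R_total = 37 / 0.08395

Q ≈ 441 W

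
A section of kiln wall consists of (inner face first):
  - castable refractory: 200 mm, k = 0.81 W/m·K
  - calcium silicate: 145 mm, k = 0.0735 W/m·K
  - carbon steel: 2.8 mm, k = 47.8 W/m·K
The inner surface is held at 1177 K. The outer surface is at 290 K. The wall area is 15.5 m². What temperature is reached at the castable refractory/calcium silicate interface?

Thermal resistances in series:
R_castable refractory = L/(kA) = 0.2/(0.81×15.5) = 0.01593 K/W
R_calcium silicate = L/(kA) = 0.145/(0.0735×15.5) = 0.1273 K/W
R_carbon steel = L/(kA) = 0.0028/(47.8×15.5) = 3.779×10^-6 K/W
R_total = 0.1432 K/W;  Q = ΔT/R_total = 887/0.1432 = 6194 W
T_interface = T_inner − Q·ΣR(inner→interface) = 1177 − 6190×0.01593

T ≈ 1080 K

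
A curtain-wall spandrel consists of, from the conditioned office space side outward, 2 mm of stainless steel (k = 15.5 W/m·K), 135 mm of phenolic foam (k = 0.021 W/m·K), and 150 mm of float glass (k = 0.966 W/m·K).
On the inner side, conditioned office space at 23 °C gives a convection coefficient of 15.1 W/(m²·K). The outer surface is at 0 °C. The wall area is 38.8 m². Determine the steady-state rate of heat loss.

Treating each layer as a thermal resistance in series:
R_inner film = 1/(h_i·A) = 1/(15.1×38.8) = 0.001707 K/W
R_stainless steel = L/(kA) = 0.002/(15.5×38.8) = 3.326×10^-6 K/W
R_phenolic foam = L/(kA) = 0.135/(0.021×38.8) = 0.1657 K/W
R_float glass = L/(kA) = 0.15/(0.966×38.8) = 0.004002 K/W
R_total = 0.1714 K/W
Q = ΔT / R_total = 23 / 0.1714

Q ≈ 134 W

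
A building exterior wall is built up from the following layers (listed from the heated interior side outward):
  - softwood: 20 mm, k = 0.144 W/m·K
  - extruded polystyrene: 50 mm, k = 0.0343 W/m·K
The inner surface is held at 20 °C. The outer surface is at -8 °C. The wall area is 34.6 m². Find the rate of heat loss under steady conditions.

Model the wall as resistances in series:
R_softwood = L/(kA) = 0.02/(0.144×34.6) = 0.004014 K/W
R_extruded polystyrene = L/(kA) = 0.05/(0.0343×34.6) = 0.04213 K/W
R_total = 0.04614 K/W
Q = ΔT / R_total = 28 / 0.04614

Q ≈ 607 W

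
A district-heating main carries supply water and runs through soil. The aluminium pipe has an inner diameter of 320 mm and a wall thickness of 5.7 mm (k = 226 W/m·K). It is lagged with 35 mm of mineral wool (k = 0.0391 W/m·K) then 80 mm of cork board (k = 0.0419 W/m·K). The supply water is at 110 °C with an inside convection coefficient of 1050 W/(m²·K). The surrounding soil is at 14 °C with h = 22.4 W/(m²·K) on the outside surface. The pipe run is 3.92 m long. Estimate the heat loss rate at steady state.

Q ≈ 181 W

For a radial system each layer contributes R = ln(r_out/r_in)/(2πkL); films add R = 1/(hA).
R_inner film = 1/(h_i·2πr₁L) = 1/(1050×2π×0.16×3.92) = 2.417×10^-4 K/W
R_aluminium pipe wall = ln(165.7/160)/(2π×226×3.92) = 6.289×10^-6 K/W
R_mineral wool = ln(200.7/165.7)/(2π×0.0391×3.92) = 0.199 K/W
R_cork board = ln(280.7/200.7)/(2π×0.0419×3.92) = 0.3251 K/W
R_outer film = 1/(h_o·2πr_oL) = 1/(22.4×2π×0.2807×3.92) = 0.006457 K/W
R_total = 0.5308 K/W
Q = ΔT/R_total = 96/0.5308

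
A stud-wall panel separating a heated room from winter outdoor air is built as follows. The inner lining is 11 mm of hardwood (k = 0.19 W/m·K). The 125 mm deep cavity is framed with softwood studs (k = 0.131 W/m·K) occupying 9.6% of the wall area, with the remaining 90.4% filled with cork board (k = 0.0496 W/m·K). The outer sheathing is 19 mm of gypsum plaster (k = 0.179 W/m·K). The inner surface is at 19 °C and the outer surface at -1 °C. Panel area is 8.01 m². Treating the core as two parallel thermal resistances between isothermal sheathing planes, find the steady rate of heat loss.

Sheathing layers in series; stud and cavity paths in parallel between them.
R_inner = 0.011/(0.19×8.01) = 0.007228 K/W
R_stud  = 0.125/(0.131×0.096×8.01) = 1.241 K/W
R_cav   = 0.125/(0.0496×0.904×8.01) = 0.348 K/W
1/R_core = 1/R_stud + 1/R_cav → R_core = 0.2718 K/W
R_outer = 0.019/(0.179×8.01) = 0.01325 K/W
R_total = 0.2923 K/W
Q = ΔT/R_total = 20/0.2923

Q ≈ 68.4 W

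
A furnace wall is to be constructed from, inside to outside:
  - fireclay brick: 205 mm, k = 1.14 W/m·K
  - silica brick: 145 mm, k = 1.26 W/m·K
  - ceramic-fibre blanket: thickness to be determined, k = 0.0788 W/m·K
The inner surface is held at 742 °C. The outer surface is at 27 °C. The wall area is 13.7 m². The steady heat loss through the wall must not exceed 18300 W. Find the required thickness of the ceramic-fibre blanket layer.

Series thermal resistances:
R_fireclay brick = L/(kA) = 0.205/(1.14×13.7) = 0.01313 K/W
R_silica brick = L/(kA) = 0.145/(1.26×13.7) = 0.0084 K/W
Sum of the known resistances R_other = 0.02153 K/W
Required total resistance R_tot = ΔT/Q_allow = 715/18300 = 0.03907 K/W
R_ceramic-fibre blanket = R_tot − R_other = 0.01755 K/W
L = R·k·A = 0.01755×0.0788×13.7

L ≈ 18.9 mm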